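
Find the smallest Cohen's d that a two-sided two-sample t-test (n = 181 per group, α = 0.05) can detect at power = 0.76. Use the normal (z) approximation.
d ≈ 0.28

Minimum detectable effect (two-sample t-test, normal approximation):
d = (z_{α/2} + z_β) / √(n/2)
d = (1.960 + 0.706) / √(181/2)
d = 2.666 / 9.513
d ≈ 0.28

By Cohen's convention (0.2 small / 0.5 medium / 0.8 large): small effect.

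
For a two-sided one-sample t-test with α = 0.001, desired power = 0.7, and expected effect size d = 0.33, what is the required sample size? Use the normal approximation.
n = 134

Sample size formula (one-sample t-test, normal approximation):
n = ((z_{α/2} + z_β) / d)²

z_{α/2} = 3.291 (for α = 0.001, two-sided)
z_β = 0.524 (for power = 0.7)
d = 0.33

n = ((3.291 + 0.524) / 0.33)²
n = (11.561)²
n ≈ 133.66
Round up to the next whole number: n = 134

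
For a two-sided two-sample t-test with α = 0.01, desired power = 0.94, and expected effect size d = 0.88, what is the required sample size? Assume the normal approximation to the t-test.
n = 45 per group

Sample size formula (two-sample t-test, normal approximation):
n = 2 · ((z_{α/2} + z_β) / d)²

z_{α/2} = 2.576 (for α = 0.01, two-sided)
z_β = 1.555 (for power = 0.94)
d = 0.88

n = 2 · ((2.576 + 1.555) / 0.88)²
n = 2 · (4.694)²
n ≈ 44.07
Round up to the next whole number: n = 45 per group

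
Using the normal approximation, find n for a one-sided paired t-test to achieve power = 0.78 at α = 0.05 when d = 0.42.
n = 34 pairs

Sample size formula (paired t-test, normal approximation):
n = ((z_α + z_β) / d)²

z_α = 1.645 (for α = 0.05, one-sided)
z_β = 0.772 (for power = 0.78)
d = 0.42

n = ((1.645 + 0.772) / 0.42)²
n = (5.755)²
n ≈ 33.12
Round up to the next whole number: n = 34 pairs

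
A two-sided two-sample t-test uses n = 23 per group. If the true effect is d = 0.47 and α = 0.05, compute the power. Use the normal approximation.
Power ≈ 0.36

Power calculation (two-sample t-test, normal approximation):
z_β = d · √(n/2) - z_{α/2}
z_β = 0.47 · √(23/2) - 1.960
z_β = 0.47 · 3.391 - 1.960
z_β = -0.366

Power = Φ(z_β) = Φ(-0.366) ≈ 0.357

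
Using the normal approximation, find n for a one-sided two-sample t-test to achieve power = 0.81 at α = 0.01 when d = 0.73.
n = 39 per group

Sample size formula (two-sample t-test, normal approximation):
n = 2 · ((z_α + z_β) / d)²

z_α = 2.326 (for α = 0.01, one-sided)
z_β = 0.878 (for power = 0.81)
d = 0.73

n = 2 · ((2.326 + 0.878) / 0.73)²
n = 2 · (4.389)²
n ≈ 38.53
Round up to the next whole number: n = 39 per group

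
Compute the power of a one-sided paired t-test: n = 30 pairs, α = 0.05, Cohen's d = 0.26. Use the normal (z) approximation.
Power ≈ 0.41

Power calculation (paired t-test, normal approximation):
z_β = d · √n - z_α
z_β = 0.26 · √30 - 1.645
z_β = 0.26 · 5.477 - 1.645
z_β = -0.221

Power = Φ(z_β) = Φ(-0.221) ≈ 0.413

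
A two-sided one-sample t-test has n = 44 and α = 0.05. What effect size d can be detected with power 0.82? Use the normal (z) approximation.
d ≈ 0.43

Minimum detectable effect (one-sample t-test, normal approximation):
d = (z_{α/2} + z_β) / √n
d = (1.960 + 0.915) / √44
d = 2.875 / 6.633
d ≈ 0.43

By Cohen's convention (0.2 small / 0.5 medium / 0.8 large): small effect.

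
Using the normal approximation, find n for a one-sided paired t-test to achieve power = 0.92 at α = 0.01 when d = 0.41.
n = 83 pairs

Sample size formula (paired t-test, normal approximation):
n = ((z_α + z_β) / d)²

z_α = 2.326 (for α = 0.01, one-sided)
z_β = 1.405 (for power = 0.92)
d = 0.41

n = ((2.326 + 1.405) / 0.41)²
n = (9.100)²
n ≈ 82.81
Round up to the next whole number: n = 83 pairs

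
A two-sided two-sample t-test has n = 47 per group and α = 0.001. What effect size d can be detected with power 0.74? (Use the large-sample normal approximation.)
d ≈ 0.81

Minimum detectable effect (two-sample t-test, normal approximation):
d = (z_{α/2} + z_β) / √(n/2)
d = (3.291 + 0.643) / √(47/2)
d = 3.934 / 4.848
d ≈ 0.81

By Cohen's convention (0.2 small / 0.5 medium / 0.8 large): large effect.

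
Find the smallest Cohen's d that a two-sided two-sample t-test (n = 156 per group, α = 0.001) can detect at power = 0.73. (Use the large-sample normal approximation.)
d ≈ 0.44

Minimum detectable effect (two-sample t-test, normal approximation):
d = (z_{α/2} + z_β) / √(n/2)
d = (3.291 + 0.613) / √(156/2)
d = 3.903 / 8.832
d ≈ 0.44

By Cohen's convention (0.2 small / 0.5 medium / 0.8 large): small effect.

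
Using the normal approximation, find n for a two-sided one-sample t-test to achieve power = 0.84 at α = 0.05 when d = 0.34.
n = 76

Sample size formula (one-sample t-test, normal approximation):
n = ((z_{α/2} + z_β) / d)²

z_{α/2} = 1.960 (for α = 0.05, two-sided)
z_β = 0.994 (for power = 0.84)
d = 0.34

n = ((1.960 + 0.994) / 0.34)²
n = (8.688)²
n ≈ 75.48
Round up to the next whole number: n = 76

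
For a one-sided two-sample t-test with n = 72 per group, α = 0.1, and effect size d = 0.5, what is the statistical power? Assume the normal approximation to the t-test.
Power ≈ 0.96

Power calculation (two-sample t-test, normal approximation):
z_β = d · √(n/2) - z_α
z_β = 0.5 · √(72/2) - 1.282
z_β = 0.5 · 6.000 - 1.282
z_β = 1.718

Power = Φ(z_β) = Φ(1.718) ≈ 0.957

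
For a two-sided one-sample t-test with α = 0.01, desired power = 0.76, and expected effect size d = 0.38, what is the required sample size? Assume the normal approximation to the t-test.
n = 75

Sample size formula (one-sample t-test, normal approximation):
n = ((z_{α/2} + z_β) / d)²

z_{α/2} = 2.576 (for α = 0.01, two-sided)
z_β = 0.706 (for power = 0.76)
d = 0.38

n = ((2.576 + 0.706) / 0.38)²
n = (8.637)²
n ≈ 74.60
Round up to the next whole number: n = 75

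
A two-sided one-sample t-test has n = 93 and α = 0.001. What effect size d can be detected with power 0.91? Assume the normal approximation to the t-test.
d ≈ 0.48

Minimum detectable effect (one-sample t-test, normal approximation):
d = (z_{α/2} + z_β) / √n
d = (3.291 + 1.341) / √93
d = 4.631 / 9.644
d ≈ 0.48

By Cohen's convention (0.2 small / 0.5 medium / 0.8 large): small effect.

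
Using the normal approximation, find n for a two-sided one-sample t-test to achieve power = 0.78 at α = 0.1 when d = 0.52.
n = 22

Sample size formula (one-sample t-test, normal approximation):
n = ((z_{α/2} + z_β) / d)²

z_{α/2} = 1.645 (for α = 0.1, two-sided)
z_β = 0.772 (for power = 0.78)
d = 0.52

n = ((1.645 + 0.772) / 0.52)²
n = (4.648)²
n ≈ 21.60
Round up to the next whole number: n = 22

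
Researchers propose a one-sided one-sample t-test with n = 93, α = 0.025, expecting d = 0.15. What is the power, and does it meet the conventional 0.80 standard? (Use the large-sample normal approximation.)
Power ≈ 0.30; the study is underpowered (power < 0.80)

Power calculation (one-sample t-test, normal approximation):
z_β = d · √n - z_α
z_β = 0.15 · √93 - 1.960
z_β = 0.15 · 9.644 - 1.960
z_β = -0.513

Power = Φ(z_β) = Φ(-0.513) ≈ 0.304

Effect size d = 0.15 is very small by Cohen's convention (0.2/0.5/0.8).

Threshold: power ≥ 0.80 is conventionally adequate.
Power ≈ 0.30 → the study is underpowered (power < 0.80).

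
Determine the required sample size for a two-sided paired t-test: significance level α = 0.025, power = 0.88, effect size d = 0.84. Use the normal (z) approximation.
n = 17 pairs

Sample size formula (paired t-test, normal approximation):
n = ((z_{α/2} + z_β) / d)²

z_{α/2} = 2.241 (for α = 0.025, two-sided)
z_β = 1.175 (for power = 0.88)
d = 0.84

n = ((2.241 + 1.175) / 0.84)²
n = (4.067)²
n ≈ 16.54
Round up to the next whole number: n = 17 pairs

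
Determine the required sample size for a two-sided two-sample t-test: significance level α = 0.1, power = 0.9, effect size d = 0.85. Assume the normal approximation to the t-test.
n = 24 per group

Sample size formula (two-sample t-test, normal approximation):
n = 2 · ((z_{α/2} + z_β) / d)²

z_{α/2} = 1.645 (for α = 0.1, two-sided)
z_β = 1.282 (for power = 0.9)
d = 0.85

n = 2 · ((1.645 + 1.282) / 0.85)²
n = 2 · (3.444)²
n ≈ 23.72
Round up to the next whole number: n = 24 per group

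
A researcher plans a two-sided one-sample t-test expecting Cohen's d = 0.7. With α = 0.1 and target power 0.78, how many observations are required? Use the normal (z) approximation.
n = 12

Sample size formula (one-sample t-test, normal approximation):
n = ((z_{α/2} + z_β) / d)²

z_{α/2} = 1.645 (for α = 0.1, two-sided)
z_β = 0.772 (for power = 0.78)
d = 0.7

n = ((1.645 + 0.772) / 0.7)²
n = (3.453)²
n ≈ 11.92
Round up to the next whole number: n = 12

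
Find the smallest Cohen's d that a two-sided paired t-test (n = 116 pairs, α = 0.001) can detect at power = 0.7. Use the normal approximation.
d ≈ 0.35

Minimum detectable effect (paired t-test, normal approximation):
d = (z_{α/2} + z_β) / √n
d = (3.291 + 0.524) / √116
d = 3.815 / 10.770
d ≈ 0.35

By Cohen's convention (0.2 small / 0.5 medium / 0.8 large): small effect.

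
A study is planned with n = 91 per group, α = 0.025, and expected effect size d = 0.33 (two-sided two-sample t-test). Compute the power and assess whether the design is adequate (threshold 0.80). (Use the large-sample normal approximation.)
Power ≈ 0.49; the study is underpowered (power < 0.80)

Power calculation (two-sample t-test, normal approximation):
z_β = d · √(n/2) - z_{α/2}
z_β = 0.33 · √(91/2) - 2.241
z_β = 0.33 · 6.745 - 2.241
z_β = -0.015

Power = Φ(z_β) = Φ(-0.015) ≈ 0.494

Effect size d = 0.33 is small by Cohen's convention (0.2/0.5/0.8).

Threshold: power ≥ 0.80 is conventionally adequate.
Power ≈ 0.49 → the study is underpowered (power < 0.80).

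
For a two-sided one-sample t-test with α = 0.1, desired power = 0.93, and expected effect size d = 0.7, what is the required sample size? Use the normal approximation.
n = 20

Sample size formula (one-sample t-test, normal approximation):
n = ((z_{α/2} + z_β) / d)²

z_{α/2} = 1.645 (for α = 0.1, two-sided)
z_β = 1.476 (for power = 0.93)
d = 0.7

n = ((1.645 + 1.476) / 0.7)²
n = (4.459)²
n ≈ 19.88
Round up to the next whole number: n = 20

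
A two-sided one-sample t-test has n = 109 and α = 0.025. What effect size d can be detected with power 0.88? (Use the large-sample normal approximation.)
d ≈ 0.33

Minimum detectable effect (one-sample t-test, normal approximation):
d = (z_{α/2} + z_β) / √n
d = (2.241 + 1.175) / √109
d = 3.416 / 10.440
d ≈ 0.33

By Cohen's convention (0.2 small / 0.5 medium / 0.8 large): small effect.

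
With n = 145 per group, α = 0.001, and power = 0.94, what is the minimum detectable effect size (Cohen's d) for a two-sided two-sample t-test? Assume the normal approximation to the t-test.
d ≈ 0.57

Minimum detectable effect (two-sample t-test, normal approximation):
d = (z_{α/2} + z_β) / √(n/2)
d = (3.291 + 1.555) / √(145/2)
d = 4.845 / 8.515
d ≈ 0.57

By Cohen's convention (0.2 small / 0.5 medium / 0.8 large): medium effect.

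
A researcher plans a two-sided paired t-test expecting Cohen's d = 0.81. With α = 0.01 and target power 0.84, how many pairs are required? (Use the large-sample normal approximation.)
n = 20 pairs

Sample size formula (paired t-test, normal approximation):
n = ((z_{α/2} + z_β) / d)²

z_{α/2} = 2.576 (for α = 0.01, two-sided)
z_β = 0.994 (for power = 0.84)
d = 0.81

n = ((2.576 + 0.994) / 0.81)²
n = (4.407)²
n ≈ 19.42
Round up to the next whole number: n = 20 pairs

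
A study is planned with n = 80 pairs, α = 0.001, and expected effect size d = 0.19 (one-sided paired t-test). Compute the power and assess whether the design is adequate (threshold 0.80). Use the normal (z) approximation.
Power ≈ 0.08; the study is underpowered (power < 0.80)

Power calculation (paired t-test, normal approximation):
z_β = d · √n - z_α
z_β = 0.19 · √80 - 3.090
z_β = 0.19 · 8.944 - 3.090
z_β = -1.391

Power = Φ(z_β) = Φ(-1.391) ≈ 0.082

Effect size d = 0.19 is very small by Cohen's convention (0.2/0.5/0.8).

Threshold: power ≥ 0.80 is conventionally adequate.
Power ≈ 0.08 → the study is underpowered (power < 0.80).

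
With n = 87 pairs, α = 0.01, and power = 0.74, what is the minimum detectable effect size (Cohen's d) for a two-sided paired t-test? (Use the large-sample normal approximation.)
d ≈ 0.35

Minimum detectable effect (paired t-test, normal approximation):
d = (z_{α/2} + z_β) / √n
d = (2.576 + 0.643) / √87
d = 3.219 / 9.327
d ≈ 0.35

By Cohen's convention (0.2 small / 0.5 medium / 0.8 large): small effect.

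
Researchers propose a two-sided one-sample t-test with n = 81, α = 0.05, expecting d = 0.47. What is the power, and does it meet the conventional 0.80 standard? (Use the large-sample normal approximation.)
Power ≈ 0.99; the study is adequately powered (power ≥ 0.80)

Power calculation (one-sample t-test, normal approximation):
z_β = d · √n - z_{α/2}
z_β = 0.47 · √81 - 1.960
z_β = 0.47 · 9.000 - 1.960
z_β = 2.270

Power = Φ(z_β) = Φ(2.270) ≈ 0.988

Effect size d = 0.47 is small by Cohen's convention (0.2/0.5/0.8).

Threshold: power ≥ 0.80 is conventionally adequate.
Power ≈ 0.99 → the study is adequately powered (power ≥ 0.80).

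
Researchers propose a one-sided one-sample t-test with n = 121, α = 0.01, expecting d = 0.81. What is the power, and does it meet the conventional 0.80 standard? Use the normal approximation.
Power ≈ 1.00; the study is adequately powered (power ≥ 0.80)

Power calculation (one-sample t-test, normal approximation):
z_β = d · √n - z_α
z_β = 0.81 · √121 - 2.326
z_β = 0.81 · 11.000 - 2.326
z_β = 6.584

Power = Φ(z_β) = Φ(6.584) ≈ 1.000

Effect size d = 0.81 is large by Cohen's convention (0.2/0.5/0.8).

Threshold: power ≥ 0.80 is conventionally adequate.
Power ≈ 1.00 → the study is adequately powered (power ≥ 0.80).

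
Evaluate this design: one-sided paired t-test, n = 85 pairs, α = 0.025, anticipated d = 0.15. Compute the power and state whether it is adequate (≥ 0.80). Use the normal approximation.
Power ≈ 0.28; the study is underpowered (power < 0.80)

Power calculation (paired t-test, normal approximation):
z_β = d · √n - z_α
z_β = 0.15 · √85 - 1.960
z_β = 0.15 · 9.220 - 1.960
z_β = -0.577

Power = Φ(z_β) = Φ(-0.577) ≈ 0.282

Effect size d = 0.15 is very small by Cohen's convention (0.2/0.5/0.8).

Threshold: power ≥ 0.80 is conventionally adequate.
Power ≈ 0.28 → the study is underpowered (power < 0.80).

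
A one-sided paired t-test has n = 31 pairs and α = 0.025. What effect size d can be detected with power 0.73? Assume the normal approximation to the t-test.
d ≈ 0.46

Minimum detectable effect (paired t-test, normal approximation):
d = (z_α + z_β) / √n
d = (1.960 + 0.613) / √31
d = 2.573 / 5.568
d ≈ 0.46

By Cohen's convention (0.2 small / 0.5 medium / 0.8 large): small effect.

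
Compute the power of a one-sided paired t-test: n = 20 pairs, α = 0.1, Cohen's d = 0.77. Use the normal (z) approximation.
Power ≈ 0.98

Power calculation (paired t-test, normal approximation):
z_β = d · √n - z_α
z_β = 0.77 · √20 - 1.282
z_β = 0.77 · 4.472 - 1.282
z_β = 2.162

Power = Φ(z_β) = Φ(2.162) ≈ 0.985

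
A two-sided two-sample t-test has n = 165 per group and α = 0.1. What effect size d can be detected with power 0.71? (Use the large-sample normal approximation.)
d ≈ 0.24

Minimum detectable effect (two-sample t-test, normal approximation):
d = (z_{α/2} + z_β) / √(n/2)
d = (1.645 + 0.553) / √(165/2)
d = 2.198 / 9.083
d ≈ 0.24

By Cohen's convention (0.2 small / 0.5 medium / 0.8 large): small effect.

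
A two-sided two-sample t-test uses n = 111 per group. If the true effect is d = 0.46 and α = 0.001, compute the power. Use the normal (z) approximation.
Power ≈ 0.55

Power calculation (two-sample t-test, normal approximation):
z_β = d · √(n/2) - z_{α/2}
z_β = 0.46 · √(111/2) - 3.291
z_β = 0.46 · 7.450 - 3.291
z_β = 0.136

Power = Φ(z_β) = Φ(0.136) ≈ 0.554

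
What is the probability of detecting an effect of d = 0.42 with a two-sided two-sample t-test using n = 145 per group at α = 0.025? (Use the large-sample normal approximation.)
Power ≈ 0.91

Power calculation (two-sample t-test, normal approximation):
z_β = d · √(n/2) - z_{α/2}
z_β = 0.42 · √(145/2) - 2.241
z_β = 0.42 · 8.515 - 2.241
z_β = 1.335

Power = Φ(z_β) = Φ(1.335) ≈ 0.909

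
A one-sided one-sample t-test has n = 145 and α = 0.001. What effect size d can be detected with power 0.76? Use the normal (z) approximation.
d ≈ 0.32

Minimum detectable effect (one-sample t-test, normal approximation):
d = (z_α + z_β) / √n
d = (3.090 + 0.706) / √145
d = 3.797 / 12.042
d ≈ 0.32

By Cohen's convention (0.2 small / 0.5 medium / 0.8 large): small effect.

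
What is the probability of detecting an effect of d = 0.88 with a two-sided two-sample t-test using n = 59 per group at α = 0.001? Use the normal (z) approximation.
Power ≈ 0.93

Power calculation (two-sample t-test, normal approximation):
z_β = d · √(n/2) - z_{α/2}
z_β = 0.88 · √(59/2) - 3.291
z_β = 0.88 · 5.431 - 3.291
z_β = 1.489

Power = Φ(z_β) = Φ(1.489) ≈ 0.932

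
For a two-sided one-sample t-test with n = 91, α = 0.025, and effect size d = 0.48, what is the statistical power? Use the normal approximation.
Power ≈ 0.99

Power calculation (one-sample t-test, normal approximation):
z_β = d · √n - z_{α/2}
z_β = 0.48 · √91 - 2.241
z_β = 0.48 · 9.539 - 2.241
z_β = 2.338

Power = Φ(z_β) = Φ(2.338) ≈ 0.990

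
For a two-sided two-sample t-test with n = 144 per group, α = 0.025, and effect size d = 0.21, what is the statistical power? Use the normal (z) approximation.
Power ≈ 0.32

Power calculation (two-sample t-test, normal approximation):
z_β = d · √(n/2) - z_{α/2}
z_β = 0.21 · √(144/2) - 2.241
z_β = 0.21 · 8.485 - 2.241
z_β = -0.459

Power = Φ(z_β) = Φ(-0.459) ≈ 0.323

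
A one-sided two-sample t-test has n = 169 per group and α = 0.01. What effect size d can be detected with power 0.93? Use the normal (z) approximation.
d ≈ 0.41

Minimum detectable effect (two-sample t-test, normal approximation):
d = (z_α + z_β) / √(n/2)
d = (2.326 + 1.476) / √(169/2)
d = 3.802 / 9.192
d ≈ 0.41

By Cohen's convention (0.2 small / 0.5 medium / 0.8 large): small effect.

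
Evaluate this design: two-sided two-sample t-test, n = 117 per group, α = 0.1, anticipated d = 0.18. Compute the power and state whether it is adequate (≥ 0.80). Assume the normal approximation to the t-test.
Power ≈ 0.39; the study is underpowered (power < 0.80)

Power calculation (two-sample t-test, normal approximation):
z_β = d · √(n/2) - z_{α/2}
z_β = 0.18 · √(117/2) - 1.645
z_β = 0.18 · 7.649 - 1.645
z_β = -0.268

Power = Φ(z_β) = Φ(-0.268) ≈ 0.394

Effect size d = 0.18 is very small by Cohen's convention (0.2/0.5/0.8).

Threshold: power ≥ 0.80 is conventionally adequate.
Power ≈ 0.39 → the study is underpowered (power < 0.80).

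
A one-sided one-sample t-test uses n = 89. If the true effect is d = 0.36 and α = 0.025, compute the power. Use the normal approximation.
Power ≈ 0.92

Power calculation (one-sample t-test, normal approximation):
z_β = d · √n - z_α
z_β = 0.36 · √89 - 1.960
z_β = 0.36 · 9.434 - 1.960
z_β = 1.436

Power = Φ(z_β) = Φ(1.436) ≈ 0.925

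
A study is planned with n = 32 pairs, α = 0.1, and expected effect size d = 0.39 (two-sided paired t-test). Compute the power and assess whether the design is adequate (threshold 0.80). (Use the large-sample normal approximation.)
Power ≈ 0.71; the study is underpowered (power < 0.80)

Power calculation (paired t-test, normal approximation):
z_β = d · √n - z_{α/2}
z_β = 0.39 · √32 - 1.645
z_β = 0.39 · 5.657 - 1.645
z_β = 0.561

Power = Φ(z_β) = Φ(0.561) ≈ 0.713

Effect size d = 0.39 is small by Cohen's convention (0.2/0.5/0.8).

Threshold: power ≥ 0.80 is conventionally adequate.
Power ≈ 0.71 → the study is underpowered (power < 0.80).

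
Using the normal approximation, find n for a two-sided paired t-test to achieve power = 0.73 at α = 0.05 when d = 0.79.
n = 11 pairs

Sample size formula (paired t-test, normal approximation):
n = ((z_{α/2} + z_β) / d)²

z_{α/2} = 1.960 (for α = 0.05, two-sided)
z_β = 0.613 (for power = 0.73)
d = 0.79

n = ((1.960 + 0.613) / 0.79)²
n = (3.257)²
n ≈ 10.61
Round up to the next whole number: n = 11 pairs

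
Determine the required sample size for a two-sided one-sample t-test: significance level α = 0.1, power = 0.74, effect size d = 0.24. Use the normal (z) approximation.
n = 91

Sample size formula (one-sample t-test, normal approximation):
n = ((z_{α/2} + z_β) / d)²

z_{α/2} = 1.645 (for α = 0.1, two-sided)
z_β = 0.643 (for power = 0.74)
d = 0.24

n = ((1.645 + 0.643) / 0.24)²
n = (9.533)²
n ≈ 90.88
Round up to the next whole number: n = 91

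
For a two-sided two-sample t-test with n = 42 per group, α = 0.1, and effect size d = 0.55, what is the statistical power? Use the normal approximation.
Power ≈ 0.81

Power calculation (two-sample t-test, normal approximation):
z_β = d · √(n/2) - z_{α/2}
z_β = 0.55 · √(42/2) - 1.645
z_β = 0.55 · 4.583 - 1.645
z_β = 0.876

Power = Φ(z_β) = Φ(0.876) ≈ 0.809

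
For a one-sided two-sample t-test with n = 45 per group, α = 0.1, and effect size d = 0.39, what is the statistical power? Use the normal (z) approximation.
Power ≈ 0.72

Power calculation (two-sample t-test, normal approximation):
z_β = d · √(n/2) - z_α
z_β = 0.39 · √(45/2) - 1.282
z_β = 0.39 · 4.743 - 1.282
z_β = 0.568

Power = Φ(z_β) = Φ(0.568) ≈ 0.715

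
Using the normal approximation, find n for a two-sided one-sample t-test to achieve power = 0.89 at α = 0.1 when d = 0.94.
n = 10

Sample size formula (one-sample t-test, normal approximation):
n = ((z_{α/2} + z_β) / d)²

z_{α/2} = 1.645 (for α = 0.1, two-sided)
z_β = 1.227 (for power = 0.89)
d = 0.94

n = ((1.645 + 1.227) / 0.94)²
n = (3.055)²
n ≈ 9.33
Round up to the next whole number: n = 10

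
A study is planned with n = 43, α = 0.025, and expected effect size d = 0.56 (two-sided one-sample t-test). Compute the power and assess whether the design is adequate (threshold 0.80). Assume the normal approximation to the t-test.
Power ≈ 0.92; the study is adequately powered (power ≥ 0.80)

Power calculation (one-sample t-test, normal approximation):
z_β = d · √n - z_{α/2}
z_β = 0.56 · √43 - 2.241
z_β = 0.56 · 6.557 - 2.241
z_β = 1.431

Power = Φ(z_β) = Φ(1.431) ≈ 0.924

Effect size d = 0.56 is medium by Cohen's convention (0.2/0.5/0.8).

Threshold: power ≥ 0.80 is conventionally adequate.
Power ≈ 0.92 → the study is adequately powered (power ≥ 0.80).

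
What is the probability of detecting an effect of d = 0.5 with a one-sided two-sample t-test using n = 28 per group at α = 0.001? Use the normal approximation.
Power ≈ 0.11

Power calculation (two-sample t-test, normal approximation):
z_β = d · √(n/2) - z_α
z_β = 0.5 · √(28/2) - 3.090
z_β = 0.5 · 3.742 - 3.090
z_β = -1.219

Power = Φ(z_β) = Φ(-1.219) ≈ 0.111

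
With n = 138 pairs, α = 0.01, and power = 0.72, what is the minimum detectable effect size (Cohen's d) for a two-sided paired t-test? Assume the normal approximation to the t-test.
d ≈ 0.27

Minimum detectable effect (paired t-test, normal approximation):
d = (z_{α/2} + z_β) / √n
d = (2.576 + 0.583) / √138
d = 3.159 / 11.747
d ≈ 0.27

By Cohen's convention (0.2 small / 0.5 medium / 0.8 large): small effect.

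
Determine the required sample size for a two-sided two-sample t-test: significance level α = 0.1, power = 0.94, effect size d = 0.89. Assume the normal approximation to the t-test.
n = 26 per group

Sample size formula (two-sample t-test, normal approximation):
n = 2 · ((z_{α/2} + z_β) / d)²

z_{α/2} = 1.645 (for α = 0.1, two-sided)
z_β = 1.555 (for power = 0.94)
d = 0.89

n = 2 · ((1.645 + 1.555) / 0.89)²
n = 2 · (3.596)²
n ≈ 25.86
Round up to the next whole number: n = 26 per group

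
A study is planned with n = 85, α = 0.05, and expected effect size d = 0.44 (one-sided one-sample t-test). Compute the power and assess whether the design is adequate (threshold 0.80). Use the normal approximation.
Power ≈ 0.99; the study is adequately powered (power ≥ 0.80)

Power calculation (one-sample t-test, normal approximation):
z_β = d · √n - z_α
z_β = 0.44 · √85 - 1.645
z_β = 0.44 · 9.220 - 1.645
z_β = 2.412

Power = Φ(z_β) = Φ(2.412) ≈ 0.992

Effect size d = 0.44 is small by Cohen's convention (0.2/0.5/0.8).

Threshold: power ≥ 0.80 is conventionally adequate.
Power ≈ 0.99 → the study is adequately powered (power ≥ 0.80).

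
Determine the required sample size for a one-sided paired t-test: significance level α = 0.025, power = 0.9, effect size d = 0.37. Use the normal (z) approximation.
n = 77 pairs

Sample size formula (paired t-test, normal approximation):
n = ((z_α + z_β) / d)²

z_α = 1.960 (for α = 0.025, one-sided)
z_β = 1.282 (for power = 0.9)
d = 0.37

n = ((1.960 + 1.282) / 0.37)²
n = (8.762)²
n ≈ 76.77
Round up to the next whole number: n = 77 pairs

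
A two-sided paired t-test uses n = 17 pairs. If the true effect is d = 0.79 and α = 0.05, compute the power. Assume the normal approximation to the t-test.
Power ≈ 0.90

Power calculation (paired t-test, normal approximation):
z_β = d · √n - z_{α/2}
z_β = 0.79 · √17 - 1.960
z_β = 0.79 · 4.123 - 1.960
z_β = 1.297

Power = Φ(z_β) = Φ(1.297) ≈ 0.903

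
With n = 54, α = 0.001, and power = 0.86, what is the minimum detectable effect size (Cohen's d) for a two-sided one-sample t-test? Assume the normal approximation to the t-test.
d ≈ 0.59

Minimum detectable effect (one-sample t-test, normal approximation):
d = (z_{α/2} + z_β) / √n
d = (3.291 + 1.080) / √54
d = 4.371 / 7.348
d ≈ 0.59

By Cohen's convention (0.2 small / 0.5 medium / 0.8 large): medium effect.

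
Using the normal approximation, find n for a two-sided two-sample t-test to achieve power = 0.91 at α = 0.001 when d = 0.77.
n = 73 per group

Sample size formula (two-sample t-test, normal approximation):
n = 2 · ((z_{α/2} + z_β) / d)²

z_{α/2} = 3.291 (for α = 0.001, two-sided)
z_β = 1.341 (for power = 0.91)
d = 0.77

n = 2 · ((3.291 + 1.341) / 0.77)²
n = 2 · (6.016)²
n ≈ 72.38
Round up to the next whole number: n = 73 per group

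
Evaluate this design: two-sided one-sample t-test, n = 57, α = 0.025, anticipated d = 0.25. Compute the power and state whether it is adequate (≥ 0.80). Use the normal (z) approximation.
Power ≈ 0.36; the study is underpowered (power < 0.80)

Power calculation (one-sample t-test, normal approximation):
z_β = d · √n - z_{α/2}
z_β = 0.25 · √57 - 2.241
z_β = 0.25 · 7.550 - 2.241
z_β = -0.354

Power = Φ(z_β) = Φ(-0.354) ≈ 0.362

Effect size d = 0.25 is small by Cohen's convention (0.2/0.5/0.8).

Threshold: power ≥ 0.80 is conventionally adequate.
Power ≈ 0.36 → the study is underpowered (power < 0.80).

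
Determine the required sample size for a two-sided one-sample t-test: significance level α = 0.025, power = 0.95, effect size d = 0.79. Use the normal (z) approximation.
n = 25

Sample size formula (one-sample t-test, normal approximation):
n = ((z_{α/2} + z_β) / d)²

z_{α/2} = 2.241 (for α = 0.025, two-sided)
z_β = 1.645 (for power = 0.95)
d = 0.79

n = ((2.241 + 1.645) / 0.79)²
n = (4.919)²
n ≈ 24.20
Round up to the next whole number: n = 25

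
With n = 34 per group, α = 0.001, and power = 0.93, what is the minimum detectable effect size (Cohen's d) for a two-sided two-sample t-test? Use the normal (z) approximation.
d ≈ 1.16

Minimum detectable effect (two-sample t-test, normal approximation):
d = (z_{α/2} + z_β) / √(n/2)
d = (3.291 + 1.476) / √(34/2)
d = 4.766 / 4.123
d ≈ 1.16

By Cohen's convention (0.2 small / 0.5 medium / 0.8 large): large effect.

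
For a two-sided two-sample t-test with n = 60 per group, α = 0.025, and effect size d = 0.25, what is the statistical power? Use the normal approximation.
Power ≈ 0.19

Power calculation (two-sample t-test, normal approximation):
z_β = d · √(n/2) - z_{α/2}
z_β = 0.25 · √(60/2) - 2.241
z_β = 0.25 · 5.477 - 2.241
z_β = -0.872

Power = Φ(z_β) = Φ(-0.872) ≈ 0.192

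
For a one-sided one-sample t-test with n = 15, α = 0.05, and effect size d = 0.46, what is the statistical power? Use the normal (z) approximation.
Power ≈ 0.55

Power calculation (one-sample t-test, normal approximation):
z_β = d · √n - z_α
z_β = 0.46 · √15 - 1.645
z_β = 0.46 · 3.873 - 1.645
z_β = 0.137

Power = Φ(z_β) = Φ(0.137) ≈ 0.554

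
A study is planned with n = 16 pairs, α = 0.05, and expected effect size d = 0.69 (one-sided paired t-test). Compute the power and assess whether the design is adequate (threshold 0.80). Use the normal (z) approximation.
Power ≈ 0.87; the study is adequately powered (power ≥ 0.80)

Power calculation (paired t-test, normal approximation):
z_β = d · √n - z_α
z_β = 0.69 · √16 - 1.645
z_β = 0.69 · 4.000 - 1.645
z_β = 1.115

Power = Φ(z_β) = Φ(1.115) ≈ 0.868

Effect size d = 0.69 is medium by Cohen's convention (0.2/0.5/0.8).

Threshold: power ≥ 0.80 is conventionally adequate.
Power ≈ 0.87 → the study is adequately powered (power ≥ 0.80).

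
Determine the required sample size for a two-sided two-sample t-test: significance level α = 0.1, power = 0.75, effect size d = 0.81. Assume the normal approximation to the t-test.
n = 17 per group

Sample size formula (two-sample t-test, normal approximation):
n = 2 · ((z_{α/2} + z_β) / d)²

z_{α/2} = 1.645 (for α = 0.1, two-sided)
z_β = 0.674 (for power = 0.75)
d = 0.81

n = 2 · ((1.645 + 0.674) / 0.81)²
n = 2 · (2.863)²
n ≈ 16.39
Round up to the next whole number: n = 17 per group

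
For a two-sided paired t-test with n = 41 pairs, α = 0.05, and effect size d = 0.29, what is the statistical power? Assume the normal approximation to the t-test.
Power ≈ 0.46

Power calculation (paired t-test, normal approximation):
z_β = d · √n - z_{α/2}
z_β = 0.29 · √41 - 1.960
z_β = 0.29 · 6.403 - 1.960
z_β = -0.103

Power = Φ(z_β) = Φ(-0.103) ≈ 0.459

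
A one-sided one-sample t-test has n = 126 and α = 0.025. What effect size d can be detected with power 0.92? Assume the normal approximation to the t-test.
d ≈ 0.30

Minimum detectable effect (one-sample t-test, normal approximation):
d = (z_α + z_β) / √n
d = (1.960 + 1.405) / √126
d = 3.365 / 11.225
d ≈ 0.30

By Cohen's convention (0.2 small / 0.5 medium / 0.8 large): small effect.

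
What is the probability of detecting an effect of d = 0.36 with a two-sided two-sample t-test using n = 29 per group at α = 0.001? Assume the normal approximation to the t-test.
Power ≈ 0.03

Power calculation (two-sample t-test, normal approximation):
z_β = d · √(n/2) - z_{α/2}
z_β = 0.36 · √(29/2) - 3.291
z_β = 0.36 · 3.808 - 3.291
z_β = -1.920

Power = Φ(z_β) = Φ(-1.920) ≈ 0.027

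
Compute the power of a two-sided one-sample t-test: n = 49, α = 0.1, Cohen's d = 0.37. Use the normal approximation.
Power ≈ 0.83

Power calculation (one-sample t-test, normal approximation):
z_β = d · √n - z_{α/2}
z_β = 0.37 · √49 - 1.645
z_β = 0.37 · 7.000 - 1.645
z_β = 0.945

Power = Φ(z_β) = Φ(0.945) ≈ 0.828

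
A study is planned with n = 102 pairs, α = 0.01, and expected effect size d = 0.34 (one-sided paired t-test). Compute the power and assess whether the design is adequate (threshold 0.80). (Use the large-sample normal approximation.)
Power ≈ 0.87; the study is adequately powered (power ≥ 0.80)

Power calculation (paired t-test, normal approximation):
z_β = d · √n - z_α
z_β = 0.34 · √102 - 2.326
z_β = 0.34 · 10.100 - 2.326
z_β = 1.107

Power = Φ(z_β) = Φ(1.107) ≈ 0.866

Effect size d = 0.34 is small by Cohen's convention (0.2/0.5/0.8).

Threshold: power ≥ 0.80 is conventionally adequate.
Power ≈ 0.87 → the study is adequately powered (power ≥ 0.80).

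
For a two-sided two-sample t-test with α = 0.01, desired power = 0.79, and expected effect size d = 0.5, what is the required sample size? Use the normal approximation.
n = 92 per group

Sample size formula (two-sample t-test, normal approximation):
n = 2 · ((z_{α/2} + z_β) / d)²

z_{α/2} = 2.576 (for α = 0.01, two-sided)
z_β = 0.806 (for power = 0.79)
d = 0.5

n = 2 · ((2.576 + 0.806) / 0.5)²
n = 2 · (6.764)²
n ≈ 91.50
Round up to the next whole number: n = 92 per group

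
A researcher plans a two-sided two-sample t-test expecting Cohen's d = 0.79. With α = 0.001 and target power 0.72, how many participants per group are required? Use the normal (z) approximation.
n = 49 per group

Sample size formula (two-sample t-test, normal approximation):
n = 2 · ((z_{α/2} + z_β) / d)²

z_{α/2} = 3.291 (for α = 0.001, two-sided)
z_β = 0.583 (for power = 0.72)
d = 0.79

n = 2 · ((3.291 + 0.583) / 0.79)²
n = 2 · (4.904)²
n ≈ 48.10
Round up to the next whole number: n = 49 per group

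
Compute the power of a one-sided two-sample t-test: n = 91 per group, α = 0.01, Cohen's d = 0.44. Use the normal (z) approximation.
Power ≈ 0.74

Power calculation (two-sample t-test, normal approximation):
z_β = d · √(n/2) - z_α
z_β = 0.44 · √(91/2) - 2.326
z_β = 0.44 · 6.745 - 2.326
z_β = 0.642

Power = Φ(z_β) = Φ(0.642) ≈ 0.739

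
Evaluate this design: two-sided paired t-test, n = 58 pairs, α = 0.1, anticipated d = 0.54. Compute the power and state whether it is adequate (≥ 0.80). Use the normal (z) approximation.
Power ≈ 0.99; the study is adequately powered (power ≥ 0.80)

Power calculation (paired t-test, normal approximation):
z_β = d · √n - z_{α/2}
z_β = 0.54 · √58 - 1.645
z_β = 0.54 · 7.616 - 1.645
z_β = 2.468

Power = Φ(z_β) = Φ(2.468) ≈ 0.993

Effect size d = 0.54 is medium by Cohen's convention (0.2/0.5/0.8).

Threshold: power ≥ 0.80 is conventionally adequate.
Power ≈ 0.99 → the study is adequately powered (power ≥ 0.80).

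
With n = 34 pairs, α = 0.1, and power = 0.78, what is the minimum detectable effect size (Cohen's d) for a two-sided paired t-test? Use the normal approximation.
d ≈ 0.41

Minimum detectable effect (paired t-test, normal approximation):
d = (z_{α/2} + z_β) / √n
d = (1.645 + 0.772) / √34
d = 2.417 / 5.831
d ≈ 0.41

By Cohen's convention (0.2 small / 0.5 medium / 0.8 large): small effect.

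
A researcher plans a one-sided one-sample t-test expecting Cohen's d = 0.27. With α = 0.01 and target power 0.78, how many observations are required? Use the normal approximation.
n = 132

Sample size formula (one-sample t-test, normal approximation):
n = ((z_α + z_β) / d)²

z_α = 2.326 (for α = 0.01, one-sided)
z_β = 0.772 (for power = 0.78)
d = 0.27

n = ((2.326 + 0.772) / 0.27)²
n = (11.474)²
n ≈ 131.65
Round up to the next whole number: n = 132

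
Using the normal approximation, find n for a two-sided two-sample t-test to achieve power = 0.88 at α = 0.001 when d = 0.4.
n = 250 per group

Sample size formula (two-sample t-test, normal approximation):
n = 2 · ((z_{α/2} + z_β) / d)²

z_{α/2} = 3.291 (for α = 0.001, two-sided)
z_β = 1.175 (for power = 0.88)
d = 0.4

n = 2 · ((3.291 + 1.175) / 0.4)²
n = 2 · (11.165)²
n ≈ 249.31
Round up to the next whole number: n = 250 per group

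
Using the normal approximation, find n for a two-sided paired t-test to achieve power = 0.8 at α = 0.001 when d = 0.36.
n = 132 pairs

Sample size formula (paired t-test, normal approximation):
n = ((z_{α/2} + z_β) / d)²

z_{α/2} = 3.291 (for α = 0.001, two-sided)
z_β = 0.842 (for power = 0.8)
d = 0.36

n = ((3.291 + 0.842) / 0.36)²
n = (11.481)²
n ≈ 131.81
Round up to the next whole number: n = 132 pairs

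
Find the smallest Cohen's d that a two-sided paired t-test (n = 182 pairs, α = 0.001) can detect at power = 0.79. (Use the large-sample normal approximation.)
d ≈ 0.30

Minimum detectable effect (paired t-test, normal approximation):
d = (z_{α/2} + z_β) / √n
d = (3.291 + 0.806) / √182
d = 4.097 / 13.491
d ≈ 0.30

By Cohen's convention (0.2 small / 0.5 medium / 0.8 large): small effect.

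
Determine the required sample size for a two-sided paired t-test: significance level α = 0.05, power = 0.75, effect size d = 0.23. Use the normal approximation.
n = 132 pairs

Sample size formula (paired t-test, normal approximation):
n = ((z_{α/2} + z_β) / d)²

z_{α/2} = 1.960 (for α = 0.05, two-sided)
z_β = 0.674 (for power = 0.75)
d = 0.23

n = ((1.960 + 0.674) / 0.23)²
n = (11.452)²
n ≈ 131.15
Round up to the next whole number: n = 132 pairs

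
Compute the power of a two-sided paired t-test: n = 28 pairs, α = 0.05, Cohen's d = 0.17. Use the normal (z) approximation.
Power ≈ 0.14

Power calculation (paired t-test, normal approximation):
z_β = d · √n - z_{α/2}
z_β = 0.17 · √28 - 1.960
z_β = 0.17 · 5.292 - 1.960
z_β = -1.060

Power = Φ(z_β) = Φ(-1.060) ≈ 0.144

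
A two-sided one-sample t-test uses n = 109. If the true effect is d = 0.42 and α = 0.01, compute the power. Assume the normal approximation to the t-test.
Power ≈ 0.96

Power calculation (one-sample t-test, normal approximation):
z_β = d · √n - z_{α/2}
z_β = 0.42 · √109 - 2.576
z_β = 0.42 · 10.440 - 2.576
z_β = 1.809

Power = Φ(z_β) = Φ(1.809) ≈ 0.965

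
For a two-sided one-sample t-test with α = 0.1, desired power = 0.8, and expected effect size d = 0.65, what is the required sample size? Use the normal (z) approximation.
n = 15

Sample size formula (one-sample t-test, normal approximation):
n = ((z_{α/2} + z_β) / d)²

z_{α/2} = 1.645 (for α = 0.1, two-sided)
z_β = 0.842 (for power = 0.8)
d = 0.65

n = ((1.645 + 0.842) / 0.65)²
n = (3.826)²
n ≈ 14.64
Round up to the next whole number: n = 15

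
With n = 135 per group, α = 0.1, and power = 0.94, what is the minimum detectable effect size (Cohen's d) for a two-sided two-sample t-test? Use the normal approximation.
d ≈ 0.39

Minimum detectable effect (two-sample t-test, normal approximation):
d = (z_{α/2} + z_β) / √(n/2)
d = (1.645 + 1.555) / √(135/2)
d = 3.200 / 8.216
d ≈ 0.39

By Cohen's convention (0.2 small / 0.5 medium / 0.8 large): small effect.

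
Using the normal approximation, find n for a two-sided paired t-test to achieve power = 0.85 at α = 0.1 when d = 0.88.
n = 10 pairs

Sample size formula (paired t-test, normal approximation):
n = ((z_{α/2} + z_β) / d)²

z_{α/2} = 1.645 (for α = 0.1, two-sided)
z_β = 1.036 (for power = 0.85)
d = 0.88

n = ((1.645 + 1.036) / 0.88)²
n = (3.047)²
n ≈ 9.28
Round up to the next whole number: n = 10 pairs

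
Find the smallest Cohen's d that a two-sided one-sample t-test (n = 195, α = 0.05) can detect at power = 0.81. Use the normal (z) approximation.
d ≈ 0.20

Minimum detectable effect (one-sample t-test, normal approximation):
d = (z_{α/2} + z_β) / √n
d = (1.960 + 0.878) / √195
d = 2.838 / 13.964
d ≈ 0.20

By Cohen's convention (0.2 small / 0.5 medium / 0.8 large): small effect.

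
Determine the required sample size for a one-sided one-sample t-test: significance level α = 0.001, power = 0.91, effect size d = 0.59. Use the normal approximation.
n = 57

Sample size formula (one-sample t-test, normal approximation):
n = ((z_α + z_β) / d)²

z_α = 3.090 (for α = 0.001, one-sided)
z_β = 1.341 (for power = 0.91)
d = 0.59

n = ((3.090 + 1.341) / 0.59)²
n = (7.510)²
n ≈ 56.40
Round up to the next whole number: n = 57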